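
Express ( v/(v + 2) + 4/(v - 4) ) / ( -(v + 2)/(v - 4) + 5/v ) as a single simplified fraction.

Numerator: v/(v + 2) + 4/(v - 4) = (v² + 8)/(v² - 2*v - 8)
Denominator: -(v + 2)/(v - 4) + 5/v = (-v² + 3*v - 20)/(v² - 4*v)
Divide: ((v² + 8)/(v² - 2*v - 8)) · ((v² - 4*v)/(-v² + 3*v - 20)) = (-v³ - 8*v)/(v³ - v² + 14*v + 40)

(-v³ - 8*v)/(v³ - v² + 14*v + 40)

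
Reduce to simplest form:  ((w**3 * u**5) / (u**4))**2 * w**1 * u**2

u**4*w**7

Inside the bracket: w**3 * u**1
Raise to the power 2: w**6 * u**2
Multiply by w**1 * u**2: add exponents.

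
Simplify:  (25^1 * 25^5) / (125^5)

5^(-3)

25^1 = 5^2; 25^5 = 5^10; 125^5 = 5^15
Combine exponents: 5^(-3)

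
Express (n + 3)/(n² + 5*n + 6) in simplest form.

Factor: n² + 5*n + 6 = (n + 3)·(n + 2)
Cancel the common factor (n + 3).

1/(n + 2)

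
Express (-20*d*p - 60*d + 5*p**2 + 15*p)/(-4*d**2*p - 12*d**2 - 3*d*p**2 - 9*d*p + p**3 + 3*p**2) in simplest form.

5/(d + p)

Factor: -20*d*p - 60*d + 5*p**2 + 15*p = 5*(-4*d + p)*(p + 3);  -4*d**2*p - 12*d**2 - 3*d*p**2 - 9*d*p + p**3 + 3*p**2 = (-4*d + p)*(p + 3)*(d + p)
Cancel the common factors (-4*d + p), (p + 3).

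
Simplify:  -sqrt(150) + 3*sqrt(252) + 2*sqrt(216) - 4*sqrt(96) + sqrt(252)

sqrt(150) = 5*sqrt(6); 3*sqrt(252) = 18*sqrt(7); 2*sqrt(216) = 12*sqrt(6); 4*sqrt(96) = 16*sqrt(6); sqrt(252) = 6*sqrt(7)

-9*sqrt(6) + 24*sqrt(7)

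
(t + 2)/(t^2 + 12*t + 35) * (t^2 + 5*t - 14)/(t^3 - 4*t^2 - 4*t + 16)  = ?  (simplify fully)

1/(t^2 + t - 20)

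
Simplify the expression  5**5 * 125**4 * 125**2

5**23

5**5 = 5**5; 125**4 = 5**12; 125**2 = 5**6
Combine exponents: 5**23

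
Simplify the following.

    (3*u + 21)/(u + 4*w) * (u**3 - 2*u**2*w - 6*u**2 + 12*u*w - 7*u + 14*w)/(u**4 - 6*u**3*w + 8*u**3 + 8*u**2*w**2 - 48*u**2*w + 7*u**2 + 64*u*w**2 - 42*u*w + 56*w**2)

(3*u - 21)/(u**2 - 16*w**2)

Factor: 3*u + 21 = 3*(u + 7);  u**3 - 2*u**2*w - 6*u**2 + 12*u*w - 7*u + 14*w = (u - 7)*(u - 2*w)*(u + 1);  u**4 - 6*u**3*w + 8*u**3 + 8*u**2*w**2 - 48*u**2*w + 7*u**2 + 64*u*w**2 - 42*u*w + 56*w**2 = (u - 4*w)*(u + 7)*(u - 2*w)*(u + 1)
Cancel the common factors (u + 7), (u + 1), (u - 2*w).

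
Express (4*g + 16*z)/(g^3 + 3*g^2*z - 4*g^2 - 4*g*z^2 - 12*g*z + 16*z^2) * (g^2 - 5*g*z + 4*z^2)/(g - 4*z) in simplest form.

4/(g - 4)

Factor: 4*g + 16*z = 4*(g + 4*z);  g^3 + 3*g^2*z - 4*g^2 - 4*g*z^2 - 12*g*z + 16*z^2 = (g - 4)*(g + 4*z)*(g - z);  g^2 - 5*g*z + 4*z^2 = (g - z)*(g - 4*z)
Cancel the common factors (g - z), (g + 4*z), (g - 4*z).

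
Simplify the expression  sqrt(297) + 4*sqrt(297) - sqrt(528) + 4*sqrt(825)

sqrt(297) = 3*sqrt(33); 4*sqrt(297) = 12*sqrt(33); sqrt(528) = 4*sqrt(33); 4*sqrt(825) = 20*sqrt(33)
Combine: (3 + 12 - 4 + 20)·sqrt(33) = 31*sqrt(33)

31*sqrt(33)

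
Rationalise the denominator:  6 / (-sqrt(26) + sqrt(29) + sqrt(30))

(-66*sqrt(26) + 50*sqrt(30) + 54*sqrt(29) + 8*sqrt(5655))/797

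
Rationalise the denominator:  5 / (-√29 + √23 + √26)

(-50*√29 + 65*√26 + 80*√23 + 5*√17342)/996

Group as (√23 + √26) - √29; multiply by (√23 + √26) + √29, then rationalise the remaining surd.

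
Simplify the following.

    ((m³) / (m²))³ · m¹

Inside the bracket: m¹
Raise to the power 3: m³
Multiply by m¹: add exponents.

m⁴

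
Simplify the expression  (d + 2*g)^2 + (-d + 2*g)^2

Write as f((2*g),d) + f((2*g),-d) and expand.

2*d^2 + 8*g^2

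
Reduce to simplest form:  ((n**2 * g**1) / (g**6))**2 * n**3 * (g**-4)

Inside the bracket: n**2 * (g**-5)
Raise to the power 2: n**4 * (g**-10)
Multiply by n**3 * (g**-4): add exponents.

n**7/g**14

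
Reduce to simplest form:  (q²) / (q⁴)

Quotient: (q^-2)

q^(-2)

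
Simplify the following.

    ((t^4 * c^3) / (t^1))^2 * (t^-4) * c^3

Inside the bracket: t^3 * c^3
Raise to the power 2: t^6 * c^6
Multiply by (t^-4) * c^3: add exponents.

c^9*t^2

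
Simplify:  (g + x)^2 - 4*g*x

(g - x)^2

Expanding gives g^2 - 2*g*x + x^2, a perfect square.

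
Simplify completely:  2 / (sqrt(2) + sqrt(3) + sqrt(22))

Group as (sqrt(3) + sqrt(22)) + sqrt(2); multiply by (sqrt(3) + sqrt(22)) - sqrt(2), then rationalise the remaining surd.

(-42*sqrt(3) - 46*sqrt(2) + 8*sqrt(33) + 34*sqrt(22))/265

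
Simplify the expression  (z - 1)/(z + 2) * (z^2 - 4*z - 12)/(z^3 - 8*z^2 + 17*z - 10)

(z - 6)/(z^2 - 7*z + 10)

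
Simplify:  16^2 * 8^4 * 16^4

2^36

16^2 = 2^8; 8^4 = 2^12; 16^4 = 2^16
Combine exponents: 2^36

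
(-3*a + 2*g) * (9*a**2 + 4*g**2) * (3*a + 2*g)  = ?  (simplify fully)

Telescope via difference of squares: ((2*g)+(3*a))((2*g)-(3*a)) = -9*a**2 + 4*g**2, then repeat with the next factor.

-81*a**4 + 16*g**4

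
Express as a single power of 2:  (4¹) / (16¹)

2^(-2)

4¹ = 2^2; 16¹ = 2^4
Combine exponents: 2^(-2)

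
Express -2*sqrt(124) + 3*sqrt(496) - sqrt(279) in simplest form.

5*sqrt(31)

2*sqrt(124) = 4*sqrt(31); 3*sqrt(496) = 12*sqrt(31); sqrt(279) = 3*sqrt(31)
Combine: (-4 + 12 - 3)·sqrt(31) = 5*sqrt(31)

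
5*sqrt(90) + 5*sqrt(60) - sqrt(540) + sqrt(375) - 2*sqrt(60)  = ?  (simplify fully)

5*sqrt(15) + 15*sqrt(10)

5*sqrt(90) = 15*sqrt(10); 5*sqrt(60) = 10*sqrt(15); sqrt(540) = 6*sqrt(15); sqrt(375) = 5*sqrt(15); 2*sqrt(60) = 4*sqrt(15)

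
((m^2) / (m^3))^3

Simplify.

m^(-3)

Inside the bracket: (m^-1)
Raise to the power 3: (m^-3)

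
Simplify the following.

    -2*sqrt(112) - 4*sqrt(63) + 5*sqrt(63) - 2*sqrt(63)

-11*sqrt(7)

2*sqrt(112) = 8*sqrt(7); 4*sqrt(63) = 12*sqrt(7); 5*sqrt(63) = 15*sqrt(7); 2*sqrt(63) = 6*sqrt(7)
Combine: (-8 - 12 + 15 - 6)·sqrt(7) = -11*sqrt(7)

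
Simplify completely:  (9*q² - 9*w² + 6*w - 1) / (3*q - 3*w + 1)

3*q + 3*w - 1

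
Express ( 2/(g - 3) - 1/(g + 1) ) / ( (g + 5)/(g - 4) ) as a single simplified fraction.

(g - 4)/(g^2 - 2*g - 3)

Numerator: 2/(g - 3) - 1/(g + 1) = (g + 5)/(g^2 - 2*g - 3)
Denominator: (g + 5)/(g - 4) = (g + 5)/(g - 4)
Divide: ((g + 5)/(g^2 - 2*g - 3)) · ((g - 4)/(g + 5)) = (g - 4)/(g^2 - 2*g - 3)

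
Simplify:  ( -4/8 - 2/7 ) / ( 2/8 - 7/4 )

11/21

Numerator: -4/8 - 2/7 = -11/14
Denominator: 2/8 - 7/4 = -3/2
Divide: (-11/14) · (-2/3) = 11/21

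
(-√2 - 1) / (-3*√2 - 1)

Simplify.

(2*√2 + 5)/17

Multiply numerator and denominator by -1 + 3*√2.
Denominator becomes -17; numerator becomes -5 - 2*√2.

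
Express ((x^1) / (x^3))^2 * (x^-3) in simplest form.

x^(-7)

Inside the bracket: (x^-2)
Raise to the power 2: (x^-4)
Multiply by (x^-3): add exponents.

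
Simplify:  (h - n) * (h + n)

h^2 - n^2

Telescope via difference of squares: (h+n)(h-n) = h^2 - n^2.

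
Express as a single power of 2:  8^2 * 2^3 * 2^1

2^10

8^2 = 2^6; 2^3 = 2^3; 2^1 = 2^1
Combine exponents: 2^10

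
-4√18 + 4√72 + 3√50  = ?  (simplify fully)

27*√2

4√18 = 12*√2; 4√72 = 24*√2; 3√50 = 15*√2
Combine: (-12 + 24 + 15)·√2 = 27*√2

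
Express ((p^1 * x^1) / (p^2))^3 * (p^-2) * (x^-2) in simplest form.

x/p^5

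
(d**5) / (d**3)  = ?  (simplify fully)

d**2

Quotient: d**2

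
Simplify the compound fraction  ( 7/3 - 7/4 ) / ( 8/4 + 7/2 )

Numerator: 7/3 - 7/4 = 7/12
Denominator: 8/4 + 7/2 = 11/2
Divide: (7/12) · (2/11) = 7/66

7/66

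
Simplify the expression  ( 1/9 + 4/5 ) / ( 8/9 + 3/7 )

287/415

Numerator: 1/9 + 4/5 = 41/45
Denominator: 8/9 + 3/7 = 83/63
Divide: (41/45) · (63/83) = 287/415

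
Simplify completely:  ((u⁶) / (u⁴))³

Inside the bracket: u²
Raise to the power 3: u⁶

u⁶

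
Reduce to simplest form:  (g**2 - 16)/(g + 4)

Factor: g**2 - 16 = (g + 4)*(g - 4)
Cancel the common factor (g + 4).

g - 4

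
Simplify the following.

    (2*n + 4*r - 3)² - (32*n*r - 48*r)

(-2*n + 4*r + 3)²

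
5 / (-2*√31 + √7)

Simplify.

Multiply numerator and denominator by √7 + 2*√31.
Denominator becomes -117; numerator becomes 5*√7 + 10*√31.

(-10*√31 - 5*√7)/117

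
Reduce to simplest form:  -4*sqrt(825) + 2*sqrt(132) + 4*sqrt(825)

4*sqrt(825) = 20*sqrt(33); 2*sqrt(132) = 4*sqrt(33); 4*sqrt(825) = 20*sqrt(33)
Combine: (-20 + 4 + 20)·sqrt(33) = 4*sqrt(33)

4*sqrt(33)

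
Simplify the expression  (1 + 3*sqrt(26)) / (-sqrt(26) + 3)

(-81 - 10*sqrt(26))/17

Multiply numerator and denominator by 3 + sqrt(26).
Denominator becomes -17; numerator becomes 10*sqrt(26) + 81.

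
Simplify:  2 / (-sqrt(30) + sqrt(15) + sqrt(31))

Group as (sqrt(15) + sqrt(31)) - sqrt(30); multiply by (sqrt(15) + sqrt(31)) + sqrt(30), then rationalise the remaining surd.

(-8*sqrt(30) + 7*sqrt(31) + 23*sqrt(15) + 15*sqrt(62))/401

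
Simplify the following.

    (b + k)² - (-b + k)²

Only the odd-power cross terms survive.

4*b*k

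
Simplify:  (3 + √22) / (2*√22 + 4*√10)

(-22 - 3*√22 + 6*√10 + 4*√55)/36

Multiply numerator and denominator by -4*√10 + 2*√22.
Denominator becomes -72; numerator becomes -8*√55 - 12*√10 + 6*√22 + 44.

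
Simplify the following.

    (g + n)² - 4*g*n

Expanding gives g² - 2*g*n + n², a perfect square.

(g - n)²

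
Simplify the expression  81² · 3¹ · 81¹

3^13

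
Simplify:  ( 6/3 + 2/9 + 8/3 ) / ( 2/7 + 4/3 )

154/51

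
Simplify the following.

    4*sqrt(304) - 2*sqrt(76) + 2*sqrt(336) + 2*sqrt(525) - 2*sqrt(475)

4*sqrt(304) = 16*sqrt(19); 2*sqrt(76) = 4*sqrt(19); 2*sqrt(336) = 8*sqrt(21); 2*sqrt(525) = 10*sqrt(21); 2*sqrt(475) = 10*sqrt(19)

2*sqrt(19) + 18*sqrt(21)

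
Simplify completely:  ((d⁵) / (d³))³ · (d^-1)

d⁵

Inside the bracket: d²
Raise to the power 3: d⁶
Multiply by (d^-1): add exponents.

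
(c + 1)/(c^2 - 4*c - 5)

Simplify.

Factor: c^2 - 4*c - 5 = (c - 5)*(c + 1)
Cancel the common factor (c + 1).

1/(c - 5)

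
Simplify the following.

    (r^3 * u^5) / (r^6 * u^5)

r^(-3)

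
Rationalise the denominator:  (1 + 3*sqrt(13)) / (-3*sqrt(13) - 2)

(-115 + 3*sqrt(13))/113

Multiply numerator and denominator by -2 + 3*sqrt(13).
Denominator becomes -113; numerator becomes -3*sqrt(13) + 115.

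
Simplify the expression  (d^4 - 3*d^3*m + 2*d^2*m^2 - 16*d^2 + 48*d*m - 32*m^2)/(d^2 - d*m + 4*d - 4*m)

Factor: d^4 - 3*d^3*m + 2*d^2*m^2 - 16*d^2 + 48*d*m - 32*m^2 = (d - m)*(d - 4)*(d + 4)*(d - 2*m);  d^2 - d*m + 4*d - 4*m = (d - m)*(d + 4)
Cancel the common factors (d + 4), (d - m).

d^2 - 2*d*m - 4*d + 8*m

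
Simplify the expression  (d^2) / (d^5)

Quotient: (d^-3)

d^(-3)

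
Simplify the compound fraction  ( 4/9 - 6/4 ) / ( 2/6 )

Numerator: 4/9 - 6/4 = -19/18
Denominator: 2/6 = 1/3
Divide: (-19/18) · (3) = -19/6

-19/6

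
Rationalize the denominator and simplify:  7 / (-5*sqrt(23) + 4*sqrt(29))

(-35*sqrt(23) - 28*sqrt(29))/111

Multiply numerator and denominator by 4*sqrt(29) + 5*sqrt(23).
Denominator becomes -111; numerator becomes 28*sqrt(29) + 35*sqrt(23).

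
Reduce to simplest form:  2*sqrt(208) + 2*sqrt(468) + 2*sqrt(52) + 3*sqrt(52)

30*sqrt(13)

2*sqrt(208) = 8*sqrt(13); 2*sqrt(468) = 12*sqrt(13); 2*sqrt(52) = 4*sqrt(13); 3*sqrt(52) = 6*sqrt(13)
Combine: (8 + 12 + 4 + 6)·sqrt(13) = 30*sqrt(13)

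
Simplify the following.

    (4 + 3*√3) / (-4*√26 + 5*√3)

Multiply numerator and denominator by 5*√3 + 4*√26.
Denominator becomes -341; numerator becomes 20*√3 + 45 + 16*√26 + 12*√78.

(-12*√78 - 16*√26 - 45 - 20*√3)/341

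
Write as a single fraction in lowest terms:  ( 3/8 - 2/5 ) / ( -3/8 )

1/15

Numerator: 3/8 - 2/5 = -1/40
Denominator: -3/8 = -3/8
Divide: (-1/40) · (-8/3) = 1/15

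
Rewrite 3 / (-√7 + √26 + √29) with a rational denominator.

(-72*√7 + 6*√29 + 15*√26 + 3*√5278)/356

Group as (√26 + √29) - √7; multiply by (√26 + √29) + √7, then rationalise the remaining surd.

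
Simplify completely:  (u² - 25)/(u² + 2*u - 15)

(u - 5)/(u - 3)

Factor: u² - 25 = (u + 5)·(u - 5);  u² + 2*u - 15 = (u + 5)·(u - 3)
Cancel the common factor (u + 5).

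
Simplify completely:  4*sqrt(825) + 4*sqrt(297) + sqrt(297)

4*sqrt(825) = 20*sqrt(33); 4*sqrt(297) = 12*sqrt(33); sqrt(297) = 3*sqrt(33)
Combine: (20 + 12 + 3)·sqrt(33) = 35*sqrt(33)

35*sqrt(33)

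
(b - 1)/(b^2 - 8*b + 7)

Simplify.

Factor: b^2 - 8*b + 7 = (b - 1)*(b - 7)
Cancel the common factor (b - 1).

1/(b - 7)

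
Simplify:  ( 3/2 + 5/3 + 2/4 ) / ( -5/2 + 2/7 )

Numerator: 3/2 + 5/3 + 2/4 = 11/3
Denominator: -5/2 + 2/7 = -31/14
Divide: (11/3) · (-14/31) = -154/93

-154/93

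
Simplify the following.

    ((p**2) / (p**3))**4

p**(-4)

Inside the bracket: (p**-1)
Raise to the power 4: (p**-4)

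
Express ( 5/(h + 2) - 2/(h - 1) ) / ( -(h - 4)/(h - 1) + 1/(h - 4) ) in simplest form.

(-3*h**2 + 21*h - 36)/(h**3 - 7*h**2 - h + 34)

Numerator: 5/(h + 2) - 2/(h - 1) = (3*h - 9)/(h**2 + h - 2)
Denominator: -(h - 4)/(h - 1) + 1/(h - 4) = (-h**2 + 9*h - 17)/(h**2 - 5*h + 4)
Divide: ((3*h - 9)/(h**2 + h - 2)) · ((h**2 - 5*h + 4)/(-h**2 + 9*h - 17)) = (-3*h**2 + 21*h - 36)/(h**3 - 7*h**2 - h + 34)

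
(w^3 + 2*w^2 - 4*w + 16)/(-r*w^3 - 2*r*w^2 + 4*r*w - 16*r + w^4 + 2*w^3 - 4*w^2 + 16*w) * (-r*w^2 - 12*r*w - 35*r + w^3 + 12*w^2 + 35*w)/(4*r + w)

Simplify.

Factor: w^3 + 2*w^2 - 4*w + 16 = (w + 4)*(w^2 - 2*w + 4);  -r*w^3 - 2*r*w^2 + 4*r*w - 16*r + w^4 + 2*w^3 - 4*w^2 + 16*w = (-r + w)*(w + 4)*(w^2 - 2*w + 4);  -r*w^2 - 12*r*w - 35*r + w^3 + 12*w^2 + 35*w = (-r + w)*(w + 5)*(w + 7)
Cancel the common factors (w^2 - 2*w + 4), (-r + w), (w + 4).

(w^2 + 12*w + 35)/(4*r + w)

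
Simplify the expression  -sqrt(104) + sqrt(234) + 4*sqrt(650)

sqrt(104) = 2*sqrt(26); sqrt(234) = 3*sqrt(26); 4*sqrt(650) = 20*sqrt(26)
Combine: (-2 + 3 + 20)·sqrt(26) = 21*sqrt(26)

21*sqrt(26)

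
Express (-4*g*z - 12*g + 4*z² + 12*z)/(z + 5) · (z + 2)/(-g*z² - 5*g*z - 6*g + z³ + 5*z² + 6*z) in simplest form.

Factor: -4*g*z - 12*g + 4*z² + 12*z = 4·(z + 3)·(-g + z);  -g*z² - 5*g*z - 6*g + z³ + 5*z² + 6*z = (-g + z)·(z + 2)·(z + 3)
Cancel the common factors (z + 3), (-g + z), (z + 2).

4/(z + 5)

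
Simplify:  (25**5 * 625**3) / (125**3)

25**5 = 5**10; 625**3 = 5**12; 125**3 = 5**9
Combine exponents: 5**13

5**13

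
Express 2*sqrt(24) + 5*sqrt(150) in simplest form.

2*sqrt(24) = 4*sqrt(6); 5*sqrt(150) = 25*sqrt(6)
Combine: (4 + 25)·sqrt(6) = 29*sqrt(6)

29*sqrt(6)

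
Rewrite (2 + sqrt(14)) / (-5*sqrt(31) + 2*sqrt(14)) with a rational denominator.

(-5*sqrt(434) - 10*sqrt(31) - 28 - 4*sqrt(14))/719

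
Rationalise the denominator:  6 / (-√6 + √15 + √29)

(-57*√6 - 12*√29 + 30*√15 + 9*√290)/74

Group as (√15 + √29) - √6; multiply by (√15 + √29) + √6, then rationalise the remaining surd.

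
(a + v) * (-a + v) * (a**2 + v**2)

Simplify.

Telescope via difference of squares: (v+a)(v-a) = -a**2 + v**2, then repeat with the next factor.

-a**4 + v**4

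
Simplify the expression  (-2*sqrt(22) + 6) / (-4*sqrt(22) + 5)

(-14*sqrt(22) + 146)/327

Multiply numerator and denominator by 5 + 4*sqrt(22).
Denominator becomes -327; numerator becomes -146 + 14*sqrt(22).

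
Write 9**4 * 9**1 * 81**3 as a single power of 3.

9**4 = 3**8; 9**1 = 3**2; 81**3 = 3**12
Combine exponents: 3**22

3**22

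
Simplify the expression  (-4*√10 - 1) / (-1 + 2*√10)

(-27 - 2*√10)/13

Multiply numerator and denominator by -2*√10 - 1.
Denominator becomes -39; numerator becomes 6*√10 + 81.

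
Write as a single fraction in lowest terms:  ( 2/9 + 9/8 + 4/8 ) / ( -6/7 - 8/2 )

-931/2448

Numerator: 2/9 + 9/8 + 4/8 = 133/72
Denominator: -6/7 - 8/2 = -34/7
Divide: (133/72) · (-7/34) = -931/2448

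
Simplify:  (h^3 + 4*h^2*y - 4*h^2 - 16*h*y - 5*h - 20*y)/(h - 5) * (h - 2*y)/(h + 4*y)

h^2 - 2*h*y + h - 2*y

Factor: h^3 + 4*h^2*y - 4*h^2 - 16*h*y - 5*h - 20*y = (h + 1)*(h + 4*y)*(h - 5)
Cancel the common factors (h - 5), (h + 4*y).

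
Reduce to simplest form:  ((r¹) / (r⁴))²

r^(-6)

Inside the bracket: (r^-3)
Raise to the power 2: (r^-6)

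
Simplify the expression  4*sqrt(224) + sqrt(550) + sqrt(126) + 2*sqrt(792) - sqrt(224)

15*sqrt(14) + 17*sqrt(22)

4*sqrt(224) = 16*sqrt(14); sqrt(550) = 5*sqrt(22); sqrt(126) = 3*sqrt(14); 2*sqrt(792) = 12*sqrt(22); sqrt(224) = 4*sqrt(14)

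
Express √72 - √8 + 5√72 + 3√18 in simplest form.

43*√2

√72 = 6*√2; √8 = 2*√2; 5√72 = 30*√2; 3√18 = 9*√2
Combine: (6 - 2 + 30 + 9)·√2 = 43*√2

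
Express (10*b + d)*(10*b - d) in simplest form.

100*b^2 - d^2

(10*b)^2 - (d)^2 = 100*b^2 - d^2.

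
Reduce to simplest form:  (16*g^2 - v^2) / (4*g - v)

4*g + v

Difference of squares: factor out (4*g - v).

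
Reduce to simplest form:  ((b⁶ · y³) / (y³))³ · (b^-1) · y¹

b^17*y

Inside the bracket: b⁶
Raise to the power 3: b^18
Multiply by (b^-1) · y¹: add exponents.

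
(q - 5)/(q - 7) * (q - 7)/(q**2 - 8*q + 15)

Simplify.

1/(q - 3)

Factor: q**2 - 8*q + 15 = (q - 3)*(q - 5)
Cancel the common factors (q - 7), (q - 5).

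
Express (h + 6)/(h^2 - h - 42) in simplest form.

Factor: h^2 - h - 42 = (h + 6)*(h - 7)
Cancel the common factor (h + 6).

1/(h - 7)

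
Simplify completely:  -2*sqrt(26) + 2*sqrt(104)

2*sqrt(26) = 2*sqrt(26); 2*sqrt(104) = 4*sqrt(26)
Combine: (-2 + 4)·sqrt(26) = 2*sqrt(26)

2*sqrt(26)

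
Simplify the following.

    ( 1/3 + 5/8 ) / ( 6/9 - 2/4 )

23/4

Numerator: 1/3 + 5/8 = 23/24
Denominator: 6/9 - 2/4 = 1/6
Divide: (23/24) · (6) = 23/4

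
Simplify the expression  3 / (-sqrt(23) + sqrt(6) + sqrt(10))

Group as (sqrt(6) + sqrt(10)) - sqrt(23); multiply by (sqrt(6) + sqrt(10)) + sqrt(23), then rationalise the remaining surd.

(21*sqrt(23) + 57*sqrt(10) + 81*sqrt(6) + 12*sqrt(345))/191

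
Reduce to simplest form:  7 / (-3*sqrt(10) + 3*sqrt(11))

(7*sqrt(10) + 7*sqrt(11))/3

Multiply numerator and denominator by 3*sqrt(10) + 3*sqrt(11).
Denominator becomes 9; numerator becomes 21*sqrt(10) + 21*sqrt(11).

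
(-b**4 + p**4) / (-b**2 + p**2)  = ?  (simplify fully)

b**2 + p**2

-b**4 + p**4 factors as (-b + p)*(b + p)*(b**2 + p**2).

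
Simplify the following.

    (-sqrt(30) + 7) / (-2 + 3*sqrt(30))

Multiply numerator and denominator by -3*sqrt(30) - 2.
Denominator becomes -266; numerator becomes -19*sqrt(30) + 76.

(-4 + sqrt(30))/14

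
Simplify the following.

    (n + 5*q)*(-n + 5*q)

-n^2 + 25*q^2

Difference of squares with P = 5*q, Q = n.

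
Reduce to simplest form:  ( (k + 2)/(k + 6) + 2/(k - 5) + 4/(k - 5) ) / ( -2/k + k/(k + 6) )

(k^3 + 3*k^2 + 26*k)/(k^3 - 7*k^2 - 2*k + 60)

Numerator: (k + 2)/(k + 6) + 2/(k - 5) + 4/(k - 5) = (k^2 + 3*k + 26)/(k^2 + k - 30)
Denominator: -2/k + k/(k + 6) = (k^2 - 2*k - 12)/(k^2 + 6*k)
Divide: ((k^2 + 3*k + 26)/(k^2 + k - 30)) · ((k^2 + 6*k)/(k^2 - 2*k - 12)) = (k^3 + 3*k^2 + 26*k)/(k^3 - 7*k^2 - 2*k + 60)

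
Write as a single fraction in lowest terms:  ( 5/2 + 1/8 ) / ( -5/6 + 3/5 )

Numerator: 5/2 + 1/8 = 21/8
Denominator: -5/6 + 3/5 = -7/30
Divide: (21/8) · (-30/7) = -45/4

-45/4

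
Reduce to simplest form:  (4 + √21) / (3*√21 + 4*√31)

(-63 - 12*√21 + 16*√31 + 4*√651)/307

Multiply numerator and denominator by -4*√31 + 3*√21.
Denominator becomes -307; numerator becomes -4*√651 - 16*√31 + 12*√21 + 63.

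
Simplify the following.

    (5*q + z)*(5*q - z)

Product of conjugates: (P+Q)(P-Q) = P^2 - Q^2.

25*q^2 - z^2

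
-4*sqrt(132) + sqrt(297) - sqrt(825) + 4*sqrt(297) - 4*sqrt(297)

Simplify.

4*sqrt(132) = 8*sqrt(33); sqrt(297) = 3*sqrt(33); sqrt(825) = 5*sqrt(33); 4*sqrt(297) = 12*sqrt(33); 4*sqrt(297) = 12*sqrt(33)
Combine: (-8 + 3 - 5 + 12 - 12)·sqrt(33) = -10*sqrt(33)

-10*sqrt(33)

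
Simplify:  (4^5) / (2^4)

4^5 = 2^10; 2^4 = 2^4
Combine exponents: 2^6

2^6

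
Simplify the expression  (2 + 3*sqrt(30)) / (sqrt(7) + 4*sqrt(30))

Multiply numerator and denominator by -sqrt(7) + 4*sqrt(30).
Denominator becomes 473; numerator becomes -3*sqrt(210) - 2*sqrt(7) + 8*sqrt(30) + 360.

(-3*sqrt(210) - 2*sqrt(7) + 8*sqrt(30) + 360)/473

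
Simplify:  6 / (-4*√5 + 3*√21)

(24*√5 + 18*√21)/109

Multiply numerator and denominator by 4*√5 + 3*√21.
Denominator becomes 109; numerator becomes 24*√5 + 18*√21.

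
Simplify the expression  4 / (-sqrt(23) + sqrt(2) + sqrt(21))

(2*sqrt(21) + 21*sqrt(2) + sqrt(966))/21

Group as (sqrt(2) + sqrt(21)) - sqrt(23); multiply by (sqrt(2) + sqrt(21)) + sqrt(23), then rationalise the remaining surd.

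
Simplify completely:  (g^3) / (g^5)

Quotient: (g^-2)

g^(-2)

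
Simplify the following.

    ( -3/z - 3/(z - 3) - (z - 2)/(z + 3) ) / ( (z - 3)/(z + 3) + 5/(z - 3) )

(-z**3 - z**2 - 15*z + 27)/(z**3 - z**2 + 24*z)

Numerator: -3/z - 3/(z - 3) - (z - 2)/(z + 3) = (-z**3 - z**2 - 15*z + 27)/(z**3 - 9*z)
Denominator: (z - 3)/(z + 3) + 5/(z - 3) = (z**2 - z + 24)/(z**2 - 9)
Divide: ((-z**3 - z**2 - 15*z + 27)/(z**3 - 9*z)) · ((z**2 - 9)/(z**2 - z + 24)) = (-z**3 - z**2 - 15*z + 27)/(z**3 - z**2 + 24*z)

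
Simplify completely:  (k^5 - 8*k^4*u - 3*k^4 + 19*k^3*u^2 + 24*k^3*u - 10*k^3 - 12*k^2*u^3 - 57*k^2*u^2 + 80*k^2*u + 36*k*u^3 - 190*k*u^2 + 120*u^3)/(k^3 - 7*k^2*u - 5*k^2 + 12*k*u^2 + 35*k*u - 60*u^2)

Factor: k^5 - 8*k^4*u - 3*k^4 + 19*k^3*u^2 + 24*k^3*u - 10*k^3 - 12*k^2*u^3 - 57*k^2*u^2 + 80*k^2*u + 36*k*u^3 - 190*k*u^2 + 120*u^3 = (k - u)*(k - 5)*(k - 4*u)*(k - 3*u)*(k + 2);  k^3 - 7*k^2*u - 5*k^2 + 12*k*u^2 + 35*k*u - 60*u^2 = (k - 5)*(k - 3*u)*(k - 4*u)
Cancel the common factors (k - 5), (k - 3*u), (k - 4*u).

k^2 - k*u + 2*k - 2*u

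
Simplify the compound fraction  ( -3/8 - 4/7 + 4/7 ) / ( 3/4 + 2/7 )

-21/58

Numerator: -3/8 - 4/7 + 4/7 = -3/8
Denominator: 3/4 + 2/7 = 29/28
Divide: (-3/8) · (28/29) = -21/58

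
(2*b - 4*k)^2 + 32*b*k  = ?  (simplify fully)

4*(b + 2*k)^2

Expand the square and combine the 32*b*k term.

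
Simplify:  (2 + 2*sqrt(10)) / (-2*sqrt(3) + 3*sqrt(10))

Multiply numerator and denominator by 2*sqrt(3) + 3*sqrt(10).
Denominator becomes 78; numerator becomes 4*sqrt(3) + 6*sqrt(10) + 4*sqrt(30) + 60.

(2*sqrt(3) + 3*sqrt(10) + 2*sqrt(30) + 30)/39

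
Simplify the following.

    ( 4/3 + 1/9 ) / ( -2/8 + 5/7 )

28/9

Numerator: 4/3 + 1/9 = 13/9
Denominator: -2/8 + 5/7 = 13/28
Divide: (13/9) · (28/13) = 28/9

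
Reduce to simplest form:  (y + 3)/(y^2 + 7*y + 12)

Factor: y^2 + 7*y + 12 = (y + 4)*(y + 3)
Cancel the common factor (y + 3).

1/(y + 4)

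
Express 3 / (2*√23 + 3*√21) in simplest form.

Multiply numerator and denominator by -2*√23 + 3*√21.
Denominator becomes 97; numerator becomes -6*√23 + 9*√21.

(-6*√23 + 9*√21)/97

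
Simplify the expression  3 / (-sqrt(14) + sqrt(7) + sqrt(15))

Group as (sqrt(7) + sqrt(15)) - sqrt(14); multiply by (sqrt(7) + sqrt(15)) + sqrt(14), then rationalise the remaining surd.

(-12*sqrt(14) + 9*sqrt(15) + 33*sqrt(7) + 21*sqrt(30))/178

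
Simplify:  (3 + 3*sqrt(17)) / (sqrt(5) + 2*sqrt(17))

(-sqrt(85) - sqrt(5) + 2*sqrt(17) + 34)/21

Multiply numerator and denominator by -sqrt(5) + 2*sqrt(17).
Denominator becomes 63; numerator becomes -3*sqrt(85) - 3*sqrt(5) + 6*sqrt(17) + 102.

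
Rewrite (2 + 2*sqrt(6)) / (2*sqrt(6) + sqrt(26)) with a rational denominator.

Multiply numerator and denominator by -sqrt(26) + 2*sqrt(6).
Denominator becomes -2; numerator becomes -4*sqrt(39) - 2*sqrt(26) + 4*sqrt(6) + 24.

-12 - 2*sqrt(6) + sqrt(26) + 2*sqrt(39)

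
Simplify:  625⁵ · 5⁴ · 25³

5^30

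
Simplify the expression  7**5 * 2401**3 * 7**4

7**21

7**5 = 7**5; 2401**3 = 7**12; 7**4 = 7**4
Combine exponents: 7**21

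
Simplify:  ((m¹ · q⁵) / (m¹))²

q^10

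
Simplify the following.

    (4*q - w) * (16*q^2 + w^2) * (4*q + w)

256*q^4 - w^4

((4*q)+w)((4*q)-w) = 16*q^2 - w^2; continue pairing.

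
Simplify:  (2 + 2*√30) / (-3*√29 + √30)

(-6*√870 - 60 - 6*√29 - 2*√30)/231

Multiply numerator and denominator by √30 + 3*√29.
Denominator becomes -231; numerator becomes 2*√30 + 6*√29 + 60 + 6*√870.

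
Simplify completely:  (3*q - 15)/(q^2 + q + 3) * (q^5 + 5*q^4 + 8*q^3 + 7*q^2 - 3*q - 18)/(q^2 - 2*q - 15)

Factor: 3*q - 15 = 3*(q - 5);  q^5 + 5*q^4 + 8*q^3 + 7*q^2 - 3*q - 18 = (q + 3)*(q - 1)*(q + 2)*(q^2 + q + 3);  q^2 - 2*q - 15 = (q + 3)*(q - 5)
Cancel the common factors (q^2 + q + 3), (q - 5), (q + 3).

3*q^2 + 3*q - 6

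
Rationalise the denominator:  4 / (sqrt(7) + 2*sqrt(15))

(-4*sqrt(7) + 8*sqrt(15))/53

Multiply numerator and denominator by -2*sqrt(15) + sqrt(7).
Denominator becomes -53; numerator becomes -8*sqrt(15) + 4*sqrt(7).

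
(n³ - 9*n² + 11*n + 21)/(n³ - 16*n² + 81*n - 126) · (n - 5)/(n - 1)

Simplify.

Factor: n³ - 9*n² + 11*n + 21 = (n - 3)·(n - 7)·(n + 1);  n³ - 16*n² + 81*n - 126 = (n - 7)·(n - 3)·(n - 6)
Cancel the common factors (n - 7), (n - 3).

(n² - 4*n - 5)/(n² - 7*n + 6)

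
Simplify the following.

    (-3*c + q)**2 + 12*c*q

(3*c + q)**2

After expansion: 9*c**2 + 6*c*q + q**2 — a perfect-square trinomial.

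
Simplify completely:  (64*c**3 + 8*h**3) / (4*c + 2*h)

16*c**2 - 8*c*h + 4*h**2

Apply the sum-of-cubes factorisation and cancel (4*c + 2*h).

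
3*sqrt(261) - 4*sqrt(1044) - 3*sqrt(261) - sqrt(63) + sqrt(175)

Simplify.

-24*sqrt(29) + 2*sqrt(7)

3*sqrt(261) = 9*sqrt(29); 4*sqrt(1044) = 24*sqrt(29); 3*sqrt(261) = 9*sqrt(29); sqrt(63) = 3*sqrt(7); sqrt(175) = 5*sqrt(7)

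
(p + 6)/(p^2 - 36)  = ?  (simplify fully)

Factor: p^2 - 36 = (p - 6)*(p + 6)
Cancel the common factor (p + 6).

1/(p - 6)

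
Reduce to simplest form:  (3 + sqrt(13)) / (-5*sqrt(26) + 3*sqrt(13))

(-65*sqrt(2) - 15*sqrt(26) - 39 - 9*sqrt(13))/533

Multiply numerator and denominator by 3*sqrt(13) + 5*sqrt(26).
Denominator becomes -533; numerator becomes 9*sqrt(13) + 39 + 15*sqrt(26) + 65*sqrt(2).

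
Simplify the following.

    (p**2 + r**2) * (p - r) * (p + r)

Telescope via difference of squares: (p+r)(p-r) = p**2 - r**2, then repeat with the next factor.

p**4 - r**4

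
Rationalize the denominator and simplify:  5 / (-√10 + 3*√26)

(5*√10 + 15*√26)/224

Multiply numerator and denominator by √10 + 3*√26.
Denominator becomes 224; numerator becomes 5*√10 + 15*√26.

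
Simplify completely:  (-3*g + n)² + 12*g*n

(3*g + n)²

After expansion: 9*g² + 6*g*n + n² — a perfect-square trinomial.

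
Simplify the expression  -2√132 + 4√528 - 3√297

3*√33

2√132 = 4*√33; 4√528 = 16*√33; 3√297 = 9*√33
Combine: (-4 + 16 - 9)·√33 = 3*√33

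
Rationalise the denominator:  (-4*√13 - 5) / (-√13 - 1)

(√13 + 47)/12

Multiply numerator and denominator by -1 + √13.
Denominator becomes -12; numerator becomes -47 - √13.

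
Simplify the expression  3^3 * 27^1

3^3 = 3^3; 27^1 = 3^3
Combine exponents: 3^6

3^6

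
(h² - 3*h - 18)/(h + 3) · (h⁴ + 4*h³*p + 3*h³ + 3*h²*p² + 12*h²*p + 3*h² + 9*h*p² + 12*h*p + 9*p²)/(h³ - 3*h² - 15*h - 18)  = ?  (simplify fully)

Factor: h² - 3*h - 18 = (h + 3)·(h - 6);  h⁴ + 4*h³*p + 3*h³ + 3*h²*p² + 12*h²*p + 3*h² + 9*h*p² + 12*h*p + 9*p² = (h + 3*p)·(h² + 3*h + 3)·(h + p);  h³ - 3*h² - 15*h - 18 = (h² + 3*h + 3)·(h - 6)
Cancel the common factors (h² + 3*h + 3), (h + 3), (h - 6).

h² + 4*h*p + 3*p²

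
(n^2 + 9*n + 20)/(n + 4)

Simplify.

Factor: n^2 + 9*n + 20 = (n + 5)*(n + 4)
Cancel the common factor (n + 4).

n + 5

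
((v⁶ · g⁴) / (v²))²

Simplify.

Inside the bracket: v⁴ · g⁴
Raise to the power 2: v⁸ · g⁸

g⁸*v⁸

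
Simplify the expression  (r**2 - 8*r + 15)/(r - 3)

r - 5

Factor: r**2 - 8*r + 15 = (r - 3)*(r - 5)
Cancel the common factor (r - 3).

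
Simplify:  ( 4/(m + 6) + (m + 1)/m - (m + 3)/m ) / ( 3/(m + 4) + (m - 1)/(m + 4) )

(2*m² - 4*m - 48)/(m³ + 8*m² + 12*m)

Numerator: 4/(m + 6) + (m + 1)/m - (m + 3)/m = (2*m - 12)/(m² + 6*m)
Denominator: 3/(m + 4) + (m - 1)/(m + 4) = (m + 2)/(m + 4)
Divide: ((2*m - 12)/(m² + 6*m)) · ((m + 4)/(m + 2)) = (2*m² - 4*m - 48)/(m³ + 8*m² + 12*m)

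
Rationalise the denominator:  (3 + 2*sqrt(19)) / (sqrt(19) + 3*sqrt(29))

(-38 - 3*sqrt(19) + 9*sqrt(29) + 6*sqrt(551))/242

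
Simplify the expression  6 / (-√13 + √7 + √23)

(-102*√13 - 18*√23 + 174*√7 + 12*√2093)/355

Group as (√7 + √23) - √13; multiply by (√7 + √23) + √13, then rationalise the remaining surd.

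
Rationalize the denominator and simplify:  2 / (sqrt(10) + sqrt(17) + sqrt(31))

Group as (sqrt(17) + sqrt(31)) + sqrt(10); multiply by (sqrt(17) + sqrt(31)) - sqrt(10), then rationalise the remaining surd.

(-sqrt(5270) - 2*sqrt(31) + 12*sqrt(17) + 19*sqrt(10))/166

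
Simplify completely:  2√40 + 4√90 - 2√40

2√40 = 4*√10; 4√90 = 12*√10; 2√40 = 4*√10
Combine: (4 + 12 - 4)·√10 = 12*√10

12*√10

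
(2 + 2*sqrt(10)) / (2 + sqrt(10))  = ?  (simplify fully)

Multiply numerator and denominator by -sqrt(10) + 2.
Denominator becomes -6; numerator becomes -16 + 2*sqrt(10).

(-sqrt(10) + 8)/3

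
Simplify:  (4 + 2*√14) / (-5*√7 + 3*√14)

(-70*√2 - 84 - 20*√7 - 12*√14)/49

Multiply numerator and denominator by 3*√14 + 5*√7.
Denominator becomes -49; numerator becomes 12*√14 + 20*√7 + 84 + 70*√2.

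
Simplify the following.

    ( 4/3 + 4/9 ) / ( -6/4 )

-32/27

Numerator: 4/3 + 4/9 = 16/9
Denominator: -6/4 = -3/2
Divide: (16/9) · (-2/3) = -32/27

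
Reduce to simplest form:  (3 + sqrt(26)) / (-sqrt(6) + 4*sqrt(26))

(3*sqrt(6) + 2*sqrt(39) + 12*sqrt(26) + 104)/410

Multiply numerator and denominator by sqrt(6) + 4*sqrt(26).
Denominator becomes 410; numerator becomes 3*sqrt(6) + 2*sqrt(39) + 12*sqrt(26) + 104.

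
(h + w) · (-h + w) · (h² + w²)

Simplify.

Pair the conjugate factors: (w+h)(w-h) = -h² + w², then repeat with the next factor.

-h⁴ + w⁴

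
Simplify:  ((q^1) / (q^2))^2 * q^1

Inside the bracket: (q^-1)
Raise to the power 2: (q^-2)
Multiply by q^1: add exponents.

1/q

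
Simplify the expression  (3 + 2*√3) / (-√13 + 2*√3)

Multiply numerator and denominator by 2*√3 + √13.
Denominator becomes -1; numerator becomes 6*√3 + 3*√13 + 12 + 2*√39.

-2*√39 - 12 - 3*√13 - 6*√3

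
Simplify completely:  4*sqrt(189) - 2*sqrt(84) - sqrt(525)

4*sqrt(189) = 12*sqrt(21); 2*sqrt(84) = 4*sqrt(21); sqrt(525) = 5*sqrt(21)
Combine: (12 - 4 - 5)·sqrt(21) = 3*sqrt(21)

3*sqrt(21)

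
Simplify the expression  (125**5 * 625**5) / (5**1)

125**5 = 5**15; 625**5 = 5**20; 5**1 = 5**1
Combine exponents: 5**34

5**34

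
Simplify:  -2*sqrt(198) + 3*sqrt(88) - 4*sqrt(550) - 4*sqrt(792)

-44*sqrt(22)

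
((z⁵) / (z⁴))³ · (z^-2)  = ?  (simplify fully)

z

Inside the bracket: z¹
Raise to the power 3: z³
Multiply by (z^-2): add exponents.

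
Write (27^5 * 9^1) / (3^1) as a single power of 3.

27^5 = 3^15; 9^1 = 3^2; 3^1 = 3^1
Combine exponents: 3^16

3^16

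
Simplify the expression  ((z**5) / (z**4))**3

Inside the bracket: z**1
Raise to the power 3: z**3

z**3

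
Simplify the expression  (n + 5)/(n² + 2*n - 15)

1/(n - 3)

Factor: n² + 2*n - 15 = (n + 5)·(n - 3)
Cancel the common factor (n + 5).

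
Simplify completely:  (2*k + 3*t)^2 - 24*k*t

After expansion: 4*k^2 - 12*k*t + 9*t^2 — a perfect-square trinomial.

(2*k - 3*t)^2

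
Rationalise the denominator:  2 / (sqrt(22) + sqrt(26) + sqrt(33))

Group as (sqrt(26) + sqrt(33)) + sqrt(22); multiply by (sqrt(26) + sqrt(33)) - sqrt(22), then rationalise the remaining surd.

(-88*sqrt(39) + 30*sqrt(33) + 58*sqrt(26) + 74*sqrt(22))/2063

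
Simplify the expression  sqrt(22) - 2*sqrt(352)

-7*sqrt(22)

sqrt(22) = sqrt(22); 2*sqrt(352) = 8*sqrt(22)
Combine: (1 - 8)·sqrt(22) = -7*sqrt(22)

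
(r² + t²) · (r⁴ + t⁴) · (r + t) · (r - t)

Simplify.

r⁸ - t⁸

(r+t)(r-t) = r² - t²; continue pairing.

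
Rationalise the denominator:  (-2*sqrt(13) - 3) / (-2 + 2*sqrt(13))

(-29 - 5*sqrt(13))/24

Multiply numerator and denominator by -2*sqrt(13) - 2.
Denominator becomes -48; numerator becomes 10*sqrt(13) + 58.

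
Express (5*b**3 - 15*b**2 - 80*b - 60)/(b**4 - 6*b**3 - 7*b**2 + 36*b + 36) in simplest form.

Factor: 5*b**3 - 15*b**2 - 80*b - 60 = 5*(b - 6)*(b + 1)*(b + 2);  b**4 - 6*b**3 - 7*b**2 + 36*b + 36 = (b + 2)*(b + 1)*(b - 6)*(b - 3)
Cancel the common factors (b - 6), (b + 2), (b + 1).

5/(b - 3)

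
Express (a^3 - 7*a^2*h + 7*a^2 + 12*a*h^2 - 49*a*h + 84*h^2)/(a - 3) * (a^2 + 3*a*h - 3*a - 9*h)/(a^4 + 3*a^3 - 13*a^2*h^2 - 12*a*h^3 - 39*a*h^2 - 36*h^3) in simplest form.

(a^2 - 3*a*h + 7*a - 21*h)/(a^2 + a*h + 3*a + 3*h)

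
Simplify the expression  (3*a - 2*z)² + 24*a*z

(3*a + 2*z)²

Expand the square and combine the 24*a*z term.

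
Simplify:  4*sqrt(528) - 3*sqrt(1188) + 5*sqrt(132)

8*sqrt(33)

4*sqrt(528) = 16*sqrt(33); 3*sqrt(1188) = 18*sqrt(33); 5*sqrt(132) = 10*sqrt(33)
Combine: (16 - 18 + 10)·sqrt(33) = 8*sqrt(33)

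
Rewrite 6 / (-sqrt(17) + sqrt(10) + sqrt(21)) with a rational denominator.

(-21*sqrt(17) + 9*sqrt(21) + 42*sqrt(10) + 3*sqrt(3570))/161

Group as (sqrt(10) + sqrt(21)) - sqrt(17); multiply by (sqrt(10) + sqrt(21)) + sqrt(17), then rationalise the remaining surd.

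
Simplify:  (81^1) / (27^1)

81^1 = 3^4; 27^1 = 3^3
Combine exponents: 3^1

3^1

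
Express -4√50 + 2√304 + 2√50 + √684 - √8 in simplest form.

-12*√2 + 14*√19

4√50 = 20*√2; 2√304 = 8*√19; 2√50 = 10*√2; √684 = 6*√19; √8 = 2*√2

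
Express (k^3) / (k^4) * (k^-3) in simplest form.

k^(-4)

Quotient: (k^-1)
Multiply by (k^-3): add exponents.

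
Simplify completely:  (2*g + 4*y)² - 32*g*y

4*(g - 2*y)²

Expanding gives 4*g² - 16*g*y + 16*y², a perfect square.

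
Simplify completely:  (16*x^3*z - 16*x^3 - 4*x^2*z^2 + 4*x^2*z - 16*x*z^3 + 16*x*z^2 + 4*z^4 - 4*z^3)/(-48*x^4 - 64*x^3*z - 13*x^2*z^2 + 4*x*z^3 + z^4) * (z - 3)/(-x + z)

(4*z^2 - 16*z + 12)/(12*x^2 + 7*x*z + z^2)

Factor: 16*x^3*z - 16*x^3 - 4*x^2*z^2 + 4*x^2*z - 16*x*z^3 + 16*x*z^2 + 4*z^4 - 4*z^3 = 4*(z - 1)*(-x + z)*(-4*x + z)*(x + z);  -48*x^4 - 64*x^3*z - 13*x^2*z^2 + 4*x*z^3 + z^4 = (-4*x + z)*(3*x + z)*(x + z)*(4*x + z)
Cancel the common factors (-4*x + z), (-x + z), (x + z).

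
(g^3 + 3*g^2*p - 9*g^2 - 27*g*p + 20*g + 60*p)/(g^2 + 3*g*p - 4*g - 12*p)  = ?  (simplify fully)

g - 5

Factor: g^3 + 3*g^2*p - 9*g^2 - 27*g*p + 20*g + 60*p = (g - 4)*(g - 5)*(g + 3*p);  g^2 + 3*g*p - 4*g - 12*p = (g - 4)*(g + 3*p)
Cancel the common factors (g - 4), (g + 3*p).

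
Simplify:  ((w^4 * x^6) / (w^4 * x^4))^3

Inside the bracket: x^2
Raise to the power 3: x^6

x^6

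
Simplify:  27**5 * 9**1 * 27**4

27**5 = 3**15; 9**1 = 3**2; 27**4 = 3**12
Combine exponents: 3**29

3**29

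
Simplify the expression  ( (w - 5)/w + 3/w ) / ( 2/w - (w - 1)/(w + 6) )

Numerator: (w - 5)/w + 3/w = (w - 2)/w
Denominator: 2/w - (w - 1)/(w + 6) = (-w^2 + 3*w + 12)/(w^2 + 6*w)
Divide: ((w - 2)/w) · ((w^2 + 6*w)/(-w^2 + 3*w + 12)) = (-w^2 - 4*w + 12)/(w^2 - 3*w - 12)

(-w^2 - 4*w + 12)/(w^2 - 3*w - 12)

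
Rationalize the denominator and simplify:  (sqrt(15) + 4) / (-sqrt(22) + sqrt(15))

(-4*sqrt(22) - sqrt(330) - 4*sqrt(15) - 15)/7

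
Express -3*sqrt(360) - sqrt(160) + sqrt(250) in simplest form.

3*sqrt(360) = 18*sqrt(10); sqrt(160) = 4*sqrt(10); sqrt(250) = 5*sqrt(10)
Combine: (-18 - 4 + 5)·sqrt(10) = -17*sqrt(10)

-17*sqrt(10)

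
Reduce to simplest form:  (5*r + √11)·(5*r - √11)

25*r² - 11

Difference of squares with P = 5*r, Q = √11.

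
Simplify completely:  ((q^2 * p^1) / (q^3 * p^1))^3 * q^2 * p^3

p^3/q

Inside the bracket: (q^-1)
Raise to the power 3: (q^-3)
Multiply by q^2 * p^3: add exponents.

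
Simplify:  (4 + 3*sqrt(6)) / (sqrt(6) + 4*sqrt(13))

Multiply numerator and denominator by -4*sqrt(13) + sqrt(6).
Denominator becomes -202; numerator becomes -12*sqrt(78) - 16*sqrt(13) + 4*sqrt(6) + 18.

(-9 - 2*sqrt(6) + 8*sqrt(13) + 6*sqrt(78))/101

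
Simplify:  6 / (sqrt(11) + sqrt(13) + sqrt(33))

(-132*sqrt(39) - 54*sqrt(33) + 186*sqrt(13) + 210*sqrt(11))/491

Group as (sqrt(11) + sqrt(33)) + sqrt(13); multiply by (sqrt(11) + sqrt(33)) - sqrt(13), then rationalise the remaining surd.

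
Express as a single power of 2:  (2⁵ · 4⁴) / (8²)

2⁵ = 2^5; 4⁴ = 2^8; 8² = 2^6
Combine exponents: 2^7

2^7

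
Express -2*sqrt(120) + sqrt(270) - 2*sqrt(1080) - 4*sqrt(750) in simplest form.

2*sqrt(120) = 4*sqrt(30); sqrt(270) = 3*sqrt(30); 2*sqrt(1080) = 12*sqrt(30); 4*sqrt(750) = 20*sqrt(30)
Combine: (-4 + 3 - 12 - 20)·sqrt(30) = -33*sqrt(30)

-33*sqrt(30)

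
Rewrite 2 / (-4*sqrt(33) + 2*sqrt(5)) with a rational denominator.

Multiply numerator and denominator by 2*sqrt(5) + 4*sqrt(33).
Denominator becomes -508; numerator becomes 4*sqrt(5) + 8*sqrt(33).

(-2*sqrt(33) - sqrt(5))/127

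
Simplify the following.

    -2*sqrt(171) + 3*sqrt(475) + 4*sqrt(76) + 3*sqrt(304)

29*sqrt(19)

2*sqrt(171) = 6*sqrt(19); 3*sqrt(475) = 15*sqrt(19); 4*sqrt(76) = 8*sqrt(19); 3*sqrt(304) = 12*sqrt(19)
Combine: (-6 + 15 + 8 + 12)·sqrt(19) = 29*sqrt(19)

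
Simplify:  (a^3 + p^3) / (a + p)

Apply the sum-of-cubes factorisation and cancel (a + p).

a^2 - a*p + p^2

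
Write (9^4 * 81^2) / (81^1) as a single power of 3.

9^4 = 3^8; 81^2 = 3^8; 81^1 = 3^4
Combine exponents: 3^12

3^12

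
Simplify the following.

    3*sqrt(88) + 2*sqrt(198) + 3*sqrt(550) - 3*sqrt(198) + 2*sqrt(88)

3*sqrt(88) = 6*sqrt(22); 2*sqrt(198) = 6*sqrt(22); 3*sqrt(550) = 15*sqrt(22); 3*sqrt(198) = 9*sqrt(22); 2*sqrt(88) = 4*sqrt(22)
Combine: (6 + 6 + 15 - 9 + 4)·sqrt(22) = 22*sqrt(22)

22*sqrt(22)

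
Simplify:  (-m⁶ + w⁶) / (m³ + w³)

-m³ + w³

-m⁶ + w⁶ factors as (-m + w)*(m + w)*(m² - m*w + w²)*(m² + m*w + w²).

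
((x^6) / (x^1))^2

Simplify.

Inside the bracket: x^5
Raise to the power 2: x^10

x^10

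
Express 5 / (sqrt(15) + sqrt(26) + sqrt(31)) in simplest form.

Group as (sqrt(26) + sqrt(31)) + sqrt(15); multiply by (sqrt(26) + sqrt(31)) - sqrt(15), then rationalise the remaining surd.

(-sqrt(12090) + 5*sqrt(31) + 10*sqrt(26) + 21*sqrt(15))/146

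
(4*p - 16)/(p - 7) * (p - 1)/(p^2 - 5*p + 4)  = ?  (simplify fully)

Factor: 4*p - 16 = 4*(p - 4);  p^2 - 5*p + 4 = (p - 1)*(p - 4)
Cancel the common factors (p - 4), (p - 1).

4/(p - 7)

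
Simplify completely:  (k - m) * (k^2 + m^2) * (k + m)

k^4 - m^4

Telescope via difference of squares: (k+m)(k-m) = k^2 - m^2, then repeat with the next factor.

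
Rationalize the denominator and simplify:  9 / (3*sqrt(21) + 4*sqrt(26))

(-27*sqrt(21) + 36*sqrt(26))/227

Multiply numerator and denominator by -3*sqrt(21) + 4*sqrt(26).
Denominator becomes 227; numerator becomes -27*sqrt(21) + 36*sqrt(26).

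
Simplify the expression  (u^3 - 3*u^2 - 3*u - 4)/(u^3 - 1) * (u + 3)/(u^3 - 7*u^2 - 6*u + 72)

Factor: u^3 - 3*u^2 - 3*u - 4 = (u^2 + u + 1)*(u - 4);  u^3 - 1 = (u - 1)*(u^2 + u + 1);  u^3 - 7*u^2 - 6*u + 72 = (u - 6)*(u + 3)*(u - 4)
Cancel the common factors (u^2 + u + 1), (u + 3), (u - 4).

1/(u^2 - 7*u + 6)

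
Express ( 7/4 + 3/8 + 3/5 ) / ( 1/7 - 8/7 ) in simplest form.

Numerator: 7/4 + 3/8 + 3/5 = 109/40
Denominator: 1/7 - 8/7 = -1
Divide: (109/40) · (-1) = -109/40

-109/40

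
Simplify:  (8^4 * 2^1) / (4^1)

2^11

8^4 = 2^12; 2^1 = 2^1; 4^1 = 2^2
Combine exponents: 2^11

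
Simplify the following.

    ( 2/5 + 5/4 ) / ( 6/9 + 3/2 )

99/130

Numerator: 2/5 + 5/4 = 33/20
Denominator: 6/9 + 3/2 = 13/6
Divide: (33/20) · (6/13) = 99/130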